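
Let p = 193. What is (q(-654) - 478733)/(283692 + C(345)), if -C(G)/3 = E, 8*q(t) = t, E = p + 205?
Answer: -1915259/1129992 ≈ -1.6949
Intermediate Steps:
E = 398 (E = 193 + 205 = 398)
q(t) = t/8
C(G) = -1194 (C(G) = -3*398 = -1194)
(q(-654) - 478733)/(283692 + C(345)) = ((⅛)*(-654) - 478733)/(283692 - 1194) = (-327/4 - 478733)/282498 = -1915259/4*1/282498 = -1915259/1129992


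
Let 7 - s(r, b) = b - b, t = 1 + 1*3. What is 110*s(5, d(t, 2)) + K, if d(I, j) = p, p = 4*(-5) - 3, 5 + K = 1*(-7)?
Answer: 758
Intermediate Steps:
K = -12 (K = -5 + 1*(-7) = -5 - 7 = -12)
t = 4 (t = 1 + 3 = 4)
p = -23 (p = -20 - 3 = -23)
d(I, j) = -23
s(r, b) = 7 (s(r, b) = 7 - (b - b) = 7 - 1*0 = 7 + 0 = 7)
110*s(5, d(t, 2)) + K = 110*7 - 12 = 770 - 12 = 758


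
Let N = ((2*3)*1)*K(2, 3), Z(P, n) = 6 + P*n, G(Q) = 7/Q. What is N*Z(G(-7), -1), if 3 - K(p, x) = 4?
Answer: -42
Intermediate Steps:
K(p, x) = -1 (K(p, x) = 3 - 1*4 = 3 - 4 = -1)
N = -6 (N = ((2*3)*1)*(-1) = (6*1)*(-1) = 6*(-1) = -6)
N*Z(G(-7), -1) = -6*(6 + (7/(-7))*(-1)) = -6*(6 + (7*(-1/7))*(-1)) = -6*(6 - 1*(-1)) = -6*(6 + 1) = -6*7 = -42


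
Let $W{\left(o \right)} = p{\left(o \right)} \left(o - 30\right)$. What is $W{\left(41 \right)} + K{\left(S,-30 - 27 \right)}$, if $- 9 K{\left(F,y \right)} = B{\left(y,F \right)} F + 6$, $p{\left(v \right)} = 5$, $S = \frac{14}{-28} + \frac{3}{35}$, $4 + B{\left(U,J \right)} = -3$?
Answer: $\frac{4861}{90} \approx 54.011$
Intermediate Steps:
$B{\left(U,J \right)} = -7$ ($B{\left(U,J \right)} = -4 - 3 = -7$)
$S = - \frac{29}{70}$ ($S = 14 \left(- \frac{1}{28}\right) + 3 \cdot \frac{1}{35} = - \frac{1}{2} + \frac{3}{35} = - \frac{29}{70} \approx -0.41429$)
$K{\left(F,y \right)} = - \frac{2}{3} + \frac{7 F}{9}$ ($K{\left(F,y \right)} = - \frac{- 7 F + 6}{9} = - \frac{6 - 7 F}{9} = - \frac{2}{3} + \frac{7 F}{9}$)
$W{\left(o \right)} = -150 + 5 o$ ($W{\left(o \right)} = 5 \left(o - 30\right) = 5 \left(-30 + o\right) = -150 + 5 o$)
$W{\left(41 \right)} + K{\left(S,-30 - 27 \right)} = \left(-150 + 5 \cdot 41\right) + \left(- \frac{2}{3} + \frac{7}{9} \left(- \frac{29}{70}\right)\right) = \left(-150 + 205\right) - \frac{89}{90} = 55 - \frac{89}{90} = \frac{4861}{90}$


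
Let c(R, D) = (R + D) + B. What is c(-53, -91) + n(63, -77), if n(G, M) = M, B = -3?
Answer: -224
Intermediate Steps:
c(R, D) = -3 + D + R (c(R, D) = (R + D) - 3 = (D + R) - 3 = -3 + D + R)
c(-53, -91) + n(63, -77) = (-3 - 91 - 53) - 77 = -147 - 77 = -224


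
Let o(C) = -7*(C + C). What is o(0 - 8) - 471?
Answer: -359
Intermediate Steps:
o(C) = -14*C
o(0 - 8) - 471 = -14*(0 - 8) - 471 = -14*(-8) - 471 = 112 - 471 = -359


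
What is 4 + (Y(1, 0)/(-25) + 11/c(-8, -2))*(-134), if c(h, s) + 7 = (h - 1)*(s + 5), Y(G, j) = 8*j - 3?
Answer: 13291/425 ≈ 31.273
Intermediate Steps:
Y(G, j) = -3 + 8*j
c(h, s) = -7 + (-1 + h)*(5 + s) (c(h, s) = -7 + (h - 1)*(s + 5) = -7 + (-1 + h)*(5 + s))
4 + (Y(1, 0)/(-25) + 11/c(-8, -2))*(-134) = 4 + ((-3 + 8*0)/(-25) + 11/(-12 - 1*(-2) + 5*(-8) - 8*(-2)))*(-134) = 4 + ((-3 + 0)*(-1/25) + 11/(-12 + 2 - 40 + 16))*(-134) = 4 + (-3*(-1/25) + 11/(-34))*(-134) = 4 + (3/25 + 11*(-1/34))*(-134) = 4 + (3/25 - 11/34)*(-134) = 4 - 173/850*(-134) = 4 + 11591/425 = 13291/425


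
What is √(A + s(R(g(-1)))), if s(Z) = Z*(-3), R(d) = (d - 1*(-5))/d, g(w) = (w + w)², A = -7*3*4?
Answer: 11*I*√3/2 ≈ 9.5263*I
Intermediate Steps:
A = -84 (A = -21*4 = -84)
g(w) = 4*w² (g(w) = (2*w)² = 4*w²)
R(d) = (5 + d)/d (R(d) = (d + 5)/d = (5 + d)/d)
s(Z) = -3*Z
√(A + s(R(g(-1)))) = √(-84 - 3*(5 + 4*(-1)²)/(4*(-1)²)) = √(-84 - 3*(5 + 4*1)/(4*1)) = √(-84 - 3*(5 + 4)/4) = √(-84 - 3*9/4) = √(-84 - 27/4) = √(-363/4) = 11*I*√3/2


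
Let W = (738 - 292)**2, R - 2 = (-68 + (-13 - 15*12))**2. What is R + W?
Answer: 267039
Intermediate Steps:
R = 68123 (R = 2 + (-68 + (-13 - 15*12))**2 = 2 + (-68 + (-13 - 180))**2 = 2 + (-68 - 193)**2 = 2 + (-261)**2 = 2 + 68121 = 68123)
W = 198916 (W = 446**2 = 198916)
R + W = 68123 + 198916 = 267039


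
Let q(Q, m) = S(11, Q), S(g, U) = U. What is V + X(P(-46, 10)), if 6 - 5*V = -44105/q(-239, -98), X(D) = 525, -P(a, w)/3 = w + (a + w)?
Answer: 584704/1195 ≈ 489.29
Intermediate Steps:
P(a, w) = -6*w - 3*a (P(a, w) = -3*(w + (a + w)) = -3*(a + 2*w) = -6*w - 3*a)
q(Q, m) = Q
V = -42671/1195 (V = 6/5 - (-8821)/(-239) = 6/5 - (-8821)*(-1)/239 = 6/5 - 1/5*44105/239 = 6/5 - 8821/239 = -42671/1195 ≈ -35.708)
V + X(P(-46, 10)) = -42671/1195 + 525 = 584704/1195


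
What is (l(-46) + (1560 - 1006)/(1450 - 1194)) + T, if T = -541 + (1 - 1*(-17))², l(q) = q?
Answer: -33387/128 ≈ -260.84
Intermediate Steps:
T = -217 (T = -541 + (1 + 17)² = -541 + 18² = -541 + 324 = -217)
(l(-46) + (1560 - 1006)/(1450 - 1194)) + T = (-46 + (1560 - 1006)/(1450 - 1194)) - 217 = (-46 + 554/256) - 217 = (-46 + 554*(1/256)) - 217 = (-46 + 277/128) - 217 = -5611/128 - 217 = -33387/128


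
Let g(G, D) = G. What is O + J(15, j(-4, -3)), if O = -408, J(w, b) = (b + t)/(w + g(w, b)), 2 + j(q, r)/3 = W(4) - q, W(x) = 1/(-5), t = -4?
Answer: -61193/150 ≈ -407.95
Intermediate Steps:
W(x) = -⅕
j(q, r) = -33/5 - 3*q (j(q, r) = -6 + 3*(-⅕ - q) = -6 + (-⅗ - 3*q) = -33/5 - 3*q)
J(w, b) = (-4 + b)/(2*w) (J(w, b) = (b - 4)/(w + w) = (-4 + b)/((2*w)) = (-4 + b)*(1/(2*w)) = (-4 + b)/(2*w))
O + J(15, j(-4, -3)) = -408 + (½)*(-4 + (-33/5 - 3*(-4)))/15 = -408 + (½)*(1/15)*(-4 + (-33/5 + 12)) = -408 + (½)*(1/15)*(-4 + 27/5) = -408 + (½)*(1/15)*(7/5) = -408 + 7/150 = -61193/150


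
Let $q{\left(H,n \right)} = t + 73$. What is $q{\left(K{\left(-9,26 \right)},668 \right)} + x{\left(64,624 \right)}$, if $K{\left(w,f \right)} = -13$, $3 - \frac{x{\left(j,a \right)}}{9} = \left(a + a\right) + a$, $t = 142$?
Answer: $-16606$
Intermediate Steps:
$x{\left(j,a \right)} = 27 - 27 a$ ($x{\left(j,a \right)} = 27 - 9 \left(\left(a + a\right) + a\right) = 27 - 9 \left(2 a + a\right) = 27 - 9 \cdot 3 a = 27 - 27 a$)
$q{\left(H,n \right)} = 215$ ($q{\left(H,n \right)} = 142 + 73 = 215$)
$q{\left(K{\left(-9,26 \right)},668 \right)} + x{\left(64,624 \right)} = 215 + \left(27 - 16848\right) = 215 - 16821 = -16606$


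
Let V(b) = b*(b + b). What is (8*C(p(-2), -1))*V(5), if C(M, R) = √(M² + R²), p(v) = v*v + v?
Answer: 400*√5 ≈ 894.43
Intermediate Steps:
V(b) = 2*b² (V(b) = b*(2*b) = 2*b²)
p(v) = v + v² (p(v) = v² + v = v + v²)
(8*C(p(-2), -1))*V(5) = (8*√((-2*(1 - 2))² + (-1)²))*(2*5²) = (8*√((-2*(-1))² + 1))*(2*25) = (8*√(2² + 1))*50 = (8*√(4 + 1))*50 = (8*√5)*50 = 400*√5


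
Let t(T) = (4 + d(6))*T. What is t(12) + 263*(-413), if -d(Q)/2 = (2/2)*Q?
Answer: -108715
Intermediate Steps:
d(Q) = -2*Q (d(Q) = -2*2/2*Q = -2*2*(1/2)*Q = -2*Q)
t(T) = -8*T (t(T) = (4 - 2*6)*T = (4 - 12)*T = -8*T)
t(12) + 263*(-413) = -8*12 + 263*(-413) = -96 - 108619 = -108715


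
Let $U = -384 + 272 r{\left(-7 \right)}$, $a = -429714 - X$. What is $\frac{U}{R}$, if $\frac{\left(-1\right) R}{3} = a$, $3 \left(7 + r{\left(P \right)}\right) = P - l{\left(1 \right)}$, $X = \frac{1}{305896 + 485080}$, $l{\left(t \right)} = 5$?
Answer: $- \frac{2670334976}{1019680382595} \approx -0.0026188$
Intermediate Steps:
$X = \frac{1}{790976} \approx 1.2643 \cdot 10^{-6}$
$a = - \frac{339893460865}{790976}$ ($a = -429714 - \frac{1}{790976} = - \frac{339893460865}{790976} \approx -4.2971 \cdot 10^{5}$)
$r{\left(P \right)} = - \frac{26}{3} + \frac{P}{3}$ ($r{\left(P \right)} = -7 + \frac{P - 5}{3} = -7 + \frac{-5 + P}{3} = -7 + \left(- \frac{5}{3} + \frac{P}{3}\right) = - \frac{26}{3} + \frac{P}{3}$)
$R = \frac{1019680382595}{790976}$ ($R = \left(-3\right) \left(- \frac{339893460865}{790976}\right) = \frac{1019680382595}{790976} \approx 1.2891 \cdot 10^{6}$)
$U = -3376$ ($U = -384 + 272 \left(- \frac{26}{3} + \frac{1}{3} \left(-7\right)\right) = -384 + 272 \left(- \frac{26}{3} - \frac{7}{3}\right) = -384 + 272 \left(-11\right) = -384 - 2992 = -3376$)
$\frac{U}{R} = - \frac{3376}{\frac{1019680382595}{790976}} = \left(-3376\right) \frac{790976}{1019680382595} = - \frac{2670334976}{1019680382595}$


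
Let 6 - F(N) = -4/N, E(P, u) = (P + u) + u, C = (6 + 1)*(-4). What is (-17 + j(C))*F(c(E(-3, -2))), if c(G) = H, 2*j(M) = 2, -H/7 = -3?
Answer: -2080/21 ≈ -99.048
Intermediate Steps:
H = 21 (H = -7*(-3) = 21)
C = -28 (C = 7*(-4) = -28)
E(P, u) = P + 2*u
j(M) = 1 (j(M) = (1/2)*2 = 1)
c(G) = 21
F(N) = 6 + 4/N (F(N) = 6 - (-4)/N = 6 + 4/N)
(-17 + j(C))*F(c(E(-3, -2))) = (-17 + 1)*(6 + 4/21) = -16*(6 + 4*(1/21)) = -16*(6 + 4/21) = -16*130/21 = -2080/21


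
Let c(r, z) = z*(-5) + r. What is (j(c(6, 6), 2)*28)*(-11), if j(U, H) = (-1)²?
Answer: -308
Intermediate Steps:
c(r, z) = r - 5*z (c(r, z) = -5*z + r = r - 5*z)
j(U, H) = 1
(j(c(6, 6), 2)*28)*(-11) = (1*28)*(-11) = 28*(-11) = -308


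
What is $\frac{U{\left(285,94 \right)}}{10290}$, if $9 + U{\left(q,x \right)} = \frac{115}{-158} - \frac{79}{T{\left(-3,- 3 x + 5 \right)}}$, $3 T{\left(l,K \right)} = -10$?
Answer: $\frac{5519}{4064550} \approx 0.0013578$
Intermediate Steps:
$T{\left(l,K \right)} = - \frac{10}{3}$ ($T{\left(l,K \right)} = \frac{1}{3} \left(-10\right) = - \frac{10}{3}$)
$U{\left(q,x \right)} = \frac{5519}{395}$ ($U{\left(q,x \right)} = -9 + \left(\frac{115}{-158} - \frac{79}{- \frac{10}{3}}\right) = -9 + \left(115 \left(- \frac{1}{158}\right) - - \frac{237}{10}\right) = -9 + \left(- \frac{115}{158} + \frac{237}{10}\right) = -9 + \frac{9074}{395} = \frac{5519}{395}$)
$\frac{U{\left(285,94 \right)}}{10290} = \frac{5519}{395 \cdot 10290} = \frac{5519}{395} \cdot \frac{1}{10290} = \frac{5519}{4064550}$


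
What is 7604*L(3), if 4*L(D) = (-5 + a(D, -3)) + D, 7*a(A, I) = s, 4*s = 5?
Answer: -96951/28 ≈ -3462.5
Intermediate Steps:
s = 5/4 (s = (1/4)*5 = 5/4 ≈ 1.2500)
a(A, I) = 5/28 (a(A, I) = (1/7)*(5/4) = 5/28)
L(D) = -135/112 + D/4 (L(D) = ((-5 + 5/28) + D)/4 = (-135/28 + D)/4 = -135/112 + D/4)
7604*L(3) = 7604*(-135/112 + (1/4)*3) = 7604*(-135/112 + 3/4) = 7604*(-51/112) = -96951/28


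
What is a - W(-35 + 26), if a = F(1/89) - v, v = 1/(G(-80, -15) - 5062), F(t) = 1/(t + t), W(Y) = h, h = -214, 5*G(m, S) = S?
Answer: 2618607/10130 ≈ 258.50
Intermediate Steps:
G(m, S) = S/5
W(Y) = -214
F(t) = 1/(2*t)
v = -1/5065 (v = 1/((⅕)*(-15) - 5062) = 1/(-3 - 5062) = 1/(-5065) = -1/5065 ≈ -0.00019743)
a = 450787/10130 (a = 1/(2*(1/89)) - 1*(-1/5065) = 1/(2*(1/89)) + 1/5065 = (½)*89 + 1/5065 = 89/2 + 1/5065 = 450787/10130 ≈ 44.500)
a - W(-35 + 26) = 450787/10130 - 1*(-214) = 450787/10130 + 214 = 2618607/10130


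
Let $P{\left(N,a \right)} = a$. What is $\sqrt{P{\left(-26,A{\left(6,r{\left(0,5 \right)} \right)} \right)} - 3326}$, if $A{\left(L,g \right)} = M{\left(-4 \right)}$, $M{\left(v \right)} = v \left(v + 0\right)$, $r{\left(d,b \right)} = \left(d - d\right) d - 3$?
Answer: $i \sqrt{3310} \approx 57.533 i$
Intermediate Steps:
$r{\left(d,b \right)} = -3$ ($r{\left(d,b \right)} = 0 d - 3 = 0 - 3 = -3$)
$M{\left(v \right)} = v^{2}$ ($M{\left(v \right)} = v v = v^{2}$)
$A{\left(L,g \right)} = 16$ ($A{\left(L,g \right)} = \left(-4\right)^{2} = 16$)
$\sqrt{P{\left(-26,A{\left(6,r{\left(0,5 \right)} \right)} \right)} - 3326} = \sqrt{16 - 3326} = \sqrt{-3310} = i \sqrt{3310}$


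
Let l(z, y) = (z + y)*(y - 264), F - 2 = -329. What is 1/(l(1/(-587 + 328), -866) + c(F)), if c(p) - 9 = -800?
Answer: 259/253248481 ≈ 1.0227e-6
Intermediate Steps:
F = -327 (F = 2 - 329 = -327)
l(z, y) = (-264 + y)*(y + z) (l(z, y) = (y + z)*(-264 + y) = (-264 + y)*(y + z))
c(p) = -791 (c(p) = 9 - 800 = -791)
1/(l(1/(-587 + 328), -866) + c(F)) = 1/(((-866)² - 264*(-866) - 264/(-587 + 328) - 866/(-587 + 328)) - 791) = 1/((749956 + 228624 - 264/(-259) - 866/(-259)) - 791) = 1/((749956 + 228624 - 264*(-1/259) - 866*(-1/259)) - 791) = 1/((749956 + 228624 + 264/259 + 866/259) - 791) = 1/(253453350/259 - 791) = 1/(253248481/259) = 259/253248481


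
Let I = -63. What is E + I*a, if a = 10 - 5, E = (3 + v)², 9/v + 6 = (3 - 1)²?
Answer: -1251/4 ≈ -312.75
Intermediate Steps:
v = -9/2 (v = 9/(-6 + (3 - 1)²) = 9/(-6 + 2²) = 9/(-6 + 4) = 9/(-2) = 9*(-½) = -9/2 ≈ -4.5000)
E = 9/4 (E = (3 - 9/2)² = (-3/2)² = 9/4 ≈ 2.2500)
a = 5
E + I*a = 9/4 - 63*5 = 9/4 - 315 = -1251/4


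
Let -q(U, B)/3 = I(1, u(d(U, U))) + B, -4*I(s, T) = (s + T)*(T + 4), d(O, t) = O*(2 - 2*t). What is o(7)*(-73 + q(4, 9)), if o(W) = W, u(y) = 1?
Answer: -1295/2 ≈ -647.50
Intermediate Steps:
I(s, T) = -(4 + T)*(T + s)/4 (I(s, T) = -(s + T)*(T + 4)/4 = -(T + s)*(4 + T)/4 = -(4 + T)*(T + s)/4)
q(U, B) = 15/2 - 3*B (q(U, B) = -3*((-1*1 - 1*1 - ¼*1² - ¼*1*1) + B) = -3*((-1 - 1 - ¼*1 - ¼) + B) = -3*((-1 - 1 - ¼ - ¼) + B) = -3*(-5/2 + B) = 15/2 - 3*B)
o(7)*(-73 + q(4, 9)) = 7*(-73 + (15/2 - 3*9)) = 7*(-73 + (15/2 - 27)) = 7*(-73 - 39/2) = 7*(-185/2) = -1295/2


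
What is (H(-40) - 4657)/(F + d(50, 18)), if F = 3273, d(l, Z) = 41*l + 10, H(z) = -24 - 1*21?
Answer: -4702/5333 ≈ -0.88168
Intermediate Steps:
H(z) = -45 (H(z) = -24 - 21 = -45)
d(l, Z) = 10 + 41*l
(H(-40) - 4657)/(F + d(50, 18)) = (-45 - 4657)/(3273 + (10 + 41*50)) = -4702/(3273 + (10 + 2050)) = -4702/(3273 + 2060) = -4702/5333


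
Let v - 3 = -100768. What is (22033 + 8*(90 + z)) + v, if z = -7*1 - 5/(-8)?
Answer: -78063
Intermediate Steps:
v = -100765 (v = 3 - 100768 = -100765)
z = -51/8 (z = -7 - 5*(-1/8) = -7 + 5/8 = -51/8 ≈ -6.3750)
(22033 + 8*(90 + z)) + v = (22033 + 8*(90 - 51/8)) - 100765 = (22033 + 8*(669/8)) - 100765 = (22033 + 669) - 100765 = 22702 - 100765 = -78063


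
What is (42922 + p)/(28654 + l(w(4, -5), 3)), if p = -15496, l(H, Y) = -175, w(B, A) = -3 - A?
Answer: 9142/9493 ≈ 0.96303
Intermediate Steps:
(42922 + p)/(28654 + l(w(4, -5), 3)) = (42922 - 15496)/(28654 - 175) = 27426/28479 = 27426*(1/28479) = 9142/9493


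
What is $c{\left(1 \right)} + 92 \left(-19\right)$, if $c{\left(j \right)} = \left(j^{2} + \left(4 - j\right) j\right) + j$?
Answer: $-1743$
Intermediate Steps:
$c{\left(j \right)} = j + j^{2} + j \left(4 - j\right)$ ($c{\left(j \right)} = \left(j^{2} + j \left(4 - j\right)\right) + j = j + j^{2} + j \left(4 - j\right)$)
$c{\left(1 \right)} + 92 \left(-19\right) = 5 \cdot 1 + 92 \left(-19\right) = 5 - 1748 = -1743$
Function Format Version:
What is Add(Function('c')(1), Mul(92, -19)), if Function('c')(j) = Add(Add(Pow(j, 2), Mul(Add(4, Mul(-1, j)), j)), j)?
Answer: -1743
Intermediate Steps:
Function('c')(j) = Add(j, Pow(j, 2), Mul(j, Add(4, Mul(-1, j)))) (Function('c')(j) = Add(Add(Pow(j, 2), Mul(j, Add(4, Mul(-1, j)))), j) = Add(j, Pow(j, 2), Mul(j, Add(4, Mul(-1, j)))))
Add(Function('c')(1), Mul(92, -19)) = Add(Mul(5, 1), Mul(92, -19)) = Add(5, -1748) = -1743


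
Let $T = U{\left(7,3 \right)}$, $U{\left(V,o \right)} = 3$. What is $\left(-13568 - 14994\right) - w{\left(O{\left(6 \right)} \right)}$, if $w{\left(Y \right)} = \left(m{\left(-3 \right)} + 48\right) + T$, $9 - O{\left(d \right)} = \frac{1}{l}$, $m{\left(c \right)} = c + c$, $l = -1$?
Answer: $-28607$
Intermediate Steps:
$m{\left(c \right)} = 2 c$
$O{\left(d \right)} = 10$ ($O{\left(d \right)} = 9 - \frac{1}{-1} = 9 - -1 = 9 + 1 = 10$)
$T = 3$
$w{\left(Y \right)} = 45$ ($w{\left(Y \right)} = \left(2 \left(-3\right) + 48\right) + 3 = \left(-6 + 48\right) + 3 = 42 + 3 = 45$)
$\left(-13568 - 14994\right) - w{\left(O{\left(6 \right)} \right)} = \left(-13568 - 14994\right) - 45 = -28562 - 45 = -28607$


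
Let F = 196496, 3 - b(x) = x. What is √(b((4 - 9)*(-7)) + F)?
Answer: 4*√12279 ≈ 443.24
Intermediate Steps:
b(x) = 3 - x
√(b((4 - 9)*(-7)) + F) = √((3 - (4 - 9)*(-7)) + 196496) = √((3 - (-5)*(-7)) + 196496) = √((3 - 1*35) + 196496) = √((3 - 35) + 196496) = √(-32 + 196496) = √196464 = 4*√12279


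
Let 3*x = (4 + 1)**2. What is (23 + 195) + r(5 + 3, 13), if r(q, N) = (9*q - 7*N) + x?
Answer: 622/3 ≈ 207.33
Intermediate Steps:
x = 25/3 (x = (4 + 1)**2/3 = (1/3)*5**2 = (1/3)*25 = 25/3 ≈ 8.3333)
r(q, N) = 25/3 - 7*N + 9*q (r(q, N) = (9*q - 7*N) + 25/3 = (-7*N + 9*q) + 25/3 = 25/3 - 7*N + 9*q)
(23 + 195) + r(5 + 3, 13) = (23 + 195) + (25/3 - 7*13 + 9*(5 + 3)) = 218 + (25/3 - 91 + 9*8) = 218 + (25/3 - 91 + 72) = 218 - 32/3 = 622/3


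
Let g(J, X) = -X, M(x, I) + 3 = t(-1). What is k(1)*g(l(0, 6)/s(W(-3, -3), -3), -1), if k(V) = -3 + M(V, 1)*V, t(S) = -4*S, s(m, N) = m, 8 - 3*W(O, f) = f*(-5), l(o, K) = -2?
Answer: -2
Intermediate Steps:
W(O, f) = 8/3 + 5*f/3 (W(O, f) = 8/3 - f*(-5)/3 = 8/3 - (-5)*f/3 = 8/3 + 5*f/3)
M(x, I) = 1 (M(x, I) = -3 - 4*(-1) = -3 + 4 = 1)
k(V) = -3 + V (k(V) = -3 + 1*V = -3 + V)
k(1)*g(l(0, 6)/s(W(-3, -3), -3), -1) = (-3 + 1)*(-1*(-1)) = -2*1 = -2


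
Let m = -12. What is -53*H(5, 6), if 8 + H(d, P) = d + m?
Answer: 795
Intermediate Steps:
H(d, P) = -20 + d (H(d, P) = -8 + (d - 12) = -8 + (-12 + d) = -20 + d)
-53*H(5, 6) = -53*(-20 + 5) = -53*(-15) = 795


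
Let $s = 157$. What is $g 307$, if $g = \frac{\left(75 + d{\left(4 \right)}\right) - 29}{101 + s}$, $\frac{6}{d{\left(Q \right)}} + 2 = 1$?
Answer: $\frac{6140}{129} \approx 47.597$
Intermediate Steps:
$d{\left(Q \right)} = -6$ ($d{\left(Q \right)} = \frac{6}{-2 + 1} = \frac{6}{-1} = 6 \left(-1\right) = -6$)
$g = \frac{20}{129}$ ($g = \frac{\left(75 - 6\right) - 29}{101 + 157} = \frac{69 - 29}{258} = 40 \cdot \frac{1}{258} = \frac{20}{129} \approx 0.15504$)
$g 307 = \frac{20}{129} \cdot 307 = \frac{6140}{129}$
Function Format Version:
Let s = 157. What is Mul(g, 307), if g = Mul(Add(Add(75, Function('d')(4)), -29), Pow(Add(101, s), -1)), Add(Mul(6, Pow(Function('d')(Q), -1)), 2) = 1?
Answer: Rational(6140, 129) ≈ 47.597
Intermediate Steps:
Function('d')(Q) = -6 (Function('d')(Q) = Mul(6, Pow(Add(-2, 1), -1)) = Mul(6, Pow(-1, -1)) = Mul(6, -1) = -6)
g = Rational(20, 129) (g = Mul(Add(Add(75, -6), -29), Pow(Add(101, 157), -1)) = Mul(Add(69, -29), Pow(258, -1)) = Mul(40, Rational(1, 258)) = Rational(20, 129) ≈ 0.15504)
Mul(g, 307) = Mul(Rational(20, 129), 307) = Rational(6140, 129)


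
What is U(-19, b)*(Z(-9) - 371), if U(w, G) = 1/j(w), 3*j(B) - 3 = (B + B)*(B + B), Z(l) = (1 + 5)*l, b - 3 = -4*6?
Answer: -1275/1447 ≈ -0.88113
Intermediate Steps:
b = -21 (b = 3 - 4*6 = 3 - 24 = -21)
Z(l) = 6*l
j(B) = 1 + 4*B²/3 (j(B) = 1 + ((B + B)*(B + B))/3 = 1 + ((2*B)*(2*B))/3 = 1 + (4*B²)/3 = 1 + 4*B²/3)
U(w, G) = 1/(1 + 4*w²/3)
U(-19, b)*(Z(-9) - 371) = (3/(3 + 4*(-19)²))*(6*(-9) - 371) = (3/(3 + 4*361))*(-54 - 371) = (3/(3 + 1444))*(-425) = (3/1447)*(-425) = -1275/1447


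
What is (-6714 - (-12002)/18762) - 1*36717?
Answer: -407420210/9381 ≈ -43430.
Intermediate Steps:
(-6714 - (-12002)/18762) - 1*36717 = (-6714 - (-12002)/18762) - 36717 = (-6714 - 1*(-6001/9381)) - 36717 = (-6714 + 6001/9381) - 36717 = -62978033/9381 - 36717 = -407420210/9381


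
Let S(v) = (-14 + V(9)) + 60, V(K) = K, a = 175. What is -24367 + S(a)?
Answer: -24312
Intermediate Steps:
S(v) = 55 (S(v) = (-14 + 9) + 60 = -5 + 60 = 55)
-24367 + S(a) = -24367 + 55 = -24312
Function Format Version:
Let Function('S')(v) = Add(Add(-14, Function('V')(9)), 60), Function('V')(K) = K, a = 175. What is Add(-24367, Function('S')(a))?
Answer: -24312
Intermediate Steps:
Function('S')(v) = 55 (Function('S')(v) = Add(Add(-14, 9), 60) = Add(-5, 60) = 55)
Add(-24367, Function('S')(a)) = Add(-24367, 55) = -24312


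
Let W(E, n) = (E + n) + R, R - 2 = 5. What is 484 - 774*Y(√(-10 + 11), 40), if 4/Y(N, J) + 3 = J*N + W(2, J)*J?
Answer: 963452/1997 ≈ 482.45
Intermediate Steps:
R = 7 (R = 2 + 5 = 7)
W(E, n) = 7 + E + n (W(E, n) = (E + n) + 7 = 7 + E + n)
Y(N, J) = 4/(-3 + J*N + J*(9 + J)) (Y(N, J) = 4/(-3 + (J*N + (7 + 2 + J)*J)) = 4/(-3 + (J*N + (9 + J)*J)) = 4/(-3 + (J*N + J*(9 + J))) = 4/(-3 + J*N + J*(9 + J)))
484 - 774*Y(√(-10 + 11), 40) = 484 - 3096/(-3 + 40*√(-10 + 11) + 40*(9 + 40)) = 484 - 3096/(-3 + 40*√1 + 40*49) = 484 - 3096/(-3 + 40*1 + 1960) = 484 - 3096/(-3 + 40 + 1960) = 484 - 3096/1997 = 963452/1997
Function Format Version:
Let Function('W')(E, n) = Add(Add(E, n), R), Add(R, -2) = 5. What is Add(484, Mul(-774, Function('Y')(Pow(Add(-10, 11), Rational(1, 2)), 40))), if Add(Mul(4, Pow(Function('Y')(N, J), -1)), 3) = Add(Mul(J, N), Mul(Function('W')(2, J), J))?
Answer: Rational(963452, 1997) ≈ 482.45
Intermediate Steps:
R = 7 (R = Add(2, 5) = 7)
Function('W')(E, n) = Add(7, E, n) (Function('W')(E, n) = Add(Add(E, n), 7) = Add(7, E, n))
Function('Y')(N, J) = Mul(4, Pow(Add(-3, Mul(J, N), Mul(J, Add(9, J))), -1)) (Function('Y')(N, J) = Mul(4, Pow(Add(-3, Add(Mul(J, N), Mul(Add(7, 2, J), J))), -1)) = Mul(4, Pow(Add(-3, Add(Mul(J, N), Mul(Add(9, J), J))), -1)) = Mul(4, Pow(Add(-3, Add(Mul(J, N), Mul(J, Add(9, J)))), -1)) = Mul(4, Pow(Add(-3, Mul(J, N), Mul(J, Add(9, J))), -1)))
Add(484, Mul(-774, Function('Y')(Pow(Add(-10, 11), Rational(1, 2)), 40))) = Add(484, Mul(-774, Mul(4, Pow(Add(-3, Mul(40, Pow(Add(-10, 11), Rational(1, 2))), Mul(40, Add(9, 40))), -1)))) = Add(484, Mul(-774, Mul(4, Pow(Add(-3, Mul(40, Pow(1, Rational(1, 2))), Mul(40, 49)), -1)))) = Add(484, Mul(-774, Mul(4, Pow(Add(-3, Mul(40, 1), 1960), -1)))) = Add(484, Mul(-774, Mul(4, Pow(Add(-3, 40, 1960), -1)))) = Add(484, Mul(-774, Mul(4, Pow(1997, -1)))) = Add(484, Mul(-774, Mul(4, Rational(1, 1997)))) = Add(484, Mul(-774, Rational(4, 1997))) = Add(484, Rational(-3096, 1997)) = Rational(963452, 1997)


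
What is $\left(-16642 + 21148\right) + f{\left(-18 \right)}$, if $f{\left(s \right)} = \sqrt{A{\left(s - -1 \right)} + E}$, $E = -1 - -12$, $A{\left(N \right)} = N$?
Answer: $4506 + i \sqrt{6} \approx 4506.0 + 2.4495 i$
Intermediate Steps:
$E = 11$ ($E = -1 + 12 = 11$)
$f{\left(s \right)} = \sqrt{12 + s}$ ($f{\left(s \right)} = \sqrt{\left(s - -1\right) + 11} = \sqrt{\left(s + 1\right) + 11} = \sqrt{\left(1 + s\right) + 11} = \sqrt{12 + s}$)
$\left(-16642 + 21148\right) + f{\left(-18 \right)} = \left(-16642 + 21148\right) + \sqrt{12 - 18} = 4506 + \sqrt{-6} = 4506 + i \sqrt{6}$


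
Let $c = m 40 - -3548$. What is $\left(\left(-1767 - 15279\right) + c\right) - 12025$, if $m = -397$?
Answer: $-41403$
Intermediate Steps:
$c = -12332$ ($c = \left(-397\right) 40 - -3548 = -15880 + 3548 = -12332$)
$\left(\left(-1767 - 15279\right) + c\right) - 12025 = \left(\left(-1767 - 15279\right) - 12332\right) - 12025 = \left(-17046 - 12332\right) - 12025 = -29378 - 12025 = -41403$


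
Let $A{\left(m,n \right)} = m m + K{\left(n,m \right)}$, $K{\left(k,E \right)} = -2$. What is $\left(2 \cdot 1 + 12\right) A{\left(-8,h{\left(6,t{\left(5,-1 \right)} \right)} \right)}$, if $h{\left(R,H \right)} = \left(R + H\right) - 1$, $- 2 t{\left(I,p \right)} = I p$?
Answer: $868$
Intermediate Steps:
$t{\left(I,p \right)} = - \frac{I p}{2}$
$h{\left(R,H \right)} = -1 + H + R$ ($h{\left(R,H \right)} = \left(H + R\right) - 1 = -1 + H + R$)
$A{\left(m,n \right)} = -2 + m^{2}$ ($A{\left(m,n \right)} = m m - 2 = m^{2} - 2 = -2 + m^{2}$)
$\left(2 \cdot 1 + 12\right) A{\left(-8,h{\left(6,t{\left(5,-1 \right)} \right)} \right)} = \left(2 \cdot 1 + 12\right) \left(-2 + \left(-8\right)^{2}\right) = \left(2 + 12\right) \left(-2 + 64\right) = 14 \cdot 62 = 868$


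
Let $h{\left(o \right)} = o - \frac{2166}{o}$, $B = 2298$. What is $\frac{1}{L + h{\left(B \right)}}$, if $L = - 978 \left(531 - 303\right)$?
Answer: $- \frac{383}{84523099} \approx -4.5313 \cdot 10^{-6}$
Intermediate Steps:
$L = -222984$ ($L = \left(-978\right) 228 = -222984$)
$\frac{1}{L + h{\left(B \right)}} = \frac{1}{-222984 + \left(2298 - \frac{2166}{2298}\right)} = \frac{1}{-222984 + \left(2298 - \frac{361}{383}\right)} = \frac{1}{-222984 + \frac{879773}{383}} = \frac{1}{- \frac{84523099}{383}} = - \frac{383}{84523099}$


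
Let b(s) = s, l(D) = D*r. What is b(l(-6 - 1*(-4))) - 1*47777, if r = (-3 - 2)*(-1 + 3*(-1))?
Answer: -47817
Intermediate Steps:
r = 20 (r = -5*(-1 - 3) = -5*(-4) = 20)
l(D) = 20*D (l(D) = D*20 = 20*D)
b(l(-6 - 1*(-4))) - 1*47777 = 20*(-6 - 1*(-4)) - 1*47777 = 20*(-6 + 4) - 47777 = 20*(-2) - 47777 = -40 - 47777 = -47817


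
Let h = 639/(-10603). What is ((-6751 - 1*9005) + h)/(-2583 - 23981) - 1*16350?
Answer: -4604942742693/281658092 ≈ -16349.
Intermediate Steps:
h = -639/10603 (h = 639*(-1/10603) = -639/10603 ≈ -0.060266)
((-6751 - 1*9005) + h)/(-2583 - 23981) - 1*16350 = ((-6751 - 1*9005) - 639/10603)/(-2583 - 23981) - 1*16350 = ((-6751 - 9005) - 639/10603)/(-26564) - 16350 = (-15756 - 639/10603)*(-1/26564) - 16350 = -167061507/10603*(-1/26564) - 16350 = 167061507/281658092 - 16350 = -4604942742693/281658092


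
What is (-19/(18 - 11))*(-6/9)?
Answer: 38/21 ≈ 1.8095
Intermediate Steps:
(-19/(18 - 11))*(-6/9) = (-19/7)*(-6*⅑) = ((⅐)*(-19))*(-⅔) = -19/7*(-⅔) = 38/21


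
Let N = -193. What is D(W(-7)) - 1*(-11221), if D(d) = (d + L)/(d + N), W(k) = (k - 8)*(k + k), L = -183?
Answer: 190784/17 ≈ 11223.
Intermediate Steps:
W(k) = 2*k*(-8 + k) (W(k) = (-8 + k)*(2*k) = 2*k*(-8 + k))
D(d) = (-183 + d)/(-193 + d) (D(d) = (d - 183)/(d - 193) = (-183 + d)/(-193 + d))
D(W(-7)) - 1*(-11221) = (-183 + 2*(-7)*(-8 - 7))/(-193 + 2*(-7)*(-8 - 7)) - 1*(-11221) = (-183 + 2*(-7)*(-15))/(-193 + 2*(-7)*(-15)) + 11221 = (-183 + 210)/(-193 + 210) + 11221 = 27/17 + 11221 = 190784/17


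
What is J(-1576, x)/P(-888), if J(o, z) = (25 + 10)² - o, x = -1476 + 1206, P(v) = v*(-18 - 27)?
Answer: 2801/39960 ≈ 0.070095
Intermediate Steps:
P(v) = -45*v (P(v) = v*(-45) = -45*v)
x = -270
J(o, z) = 1225 - o (J(o, z) = 35² - o = 1225 - o)
J(-1576, x)/P(-888) = (1225 - 1*(-1576))/((-45*(-888))) = (1225 + 1576)/39960 = 2801*(1/39960) = 2801/39960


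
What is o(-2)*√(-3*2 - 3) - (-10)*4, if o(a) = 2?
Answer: 40 + 6*I ≈ 40.0 + 6.0*I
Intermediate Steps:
o(-2)*√(-3*2 - 3) - (-10)*4 = 2*√(-3*2 - 3) - (-10)*4 = 2*√(-6 - 3) - 5*(-8) = 2*√(-9) + 40 = 2*(3*I) + 40 = 6*I + 40 = 40 + 6*I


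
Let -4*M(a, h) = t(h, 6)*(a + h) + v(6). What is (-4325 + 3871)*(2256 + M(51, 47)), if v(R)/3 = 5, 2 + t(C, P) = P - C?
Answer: -3001621/2 ≈ -1.5008e+6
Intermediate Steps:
t(C, P) = -2 + P - C (t(C, P) = -2 + (P - C) = -2 + P - C)
v(R) = 15 (v(R) = 3*5 = 15)
M(a, h) = -15/4 - (4 - h)*(a + h)/4 (M(a, h) = -((-2 + 6 - h)*(a + h) + 15)/4 = -((4 - h)*(a + h) + 15)/4 = -(15 + (4 - h)*(a + h))/4 = -15/4 - (4 - h)*(a + h)/4)
(-4325 + 3871)*(2256 + M(51, 47)) = (-4325 + 3871)*(2256 + (-15/4 + (1/4)*51*(-4 + 47) + (1/4)*47*(-4 + 47))) = -454*(2256 + (-15/4 + (1/4)*51*43 + (1/4)*47*43)) = -454*(2256 + (-15/4 + 2193/4 + 2021/4)) = -454*(2256 + 4199/4) = -454*13223/4 = -3001621/2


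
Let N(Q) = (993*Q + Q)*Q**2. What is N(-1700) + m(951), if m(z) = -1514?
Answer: -4883522001514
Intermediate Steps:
N(Q) = 994*Q**3 (N(Q) = (994*Q)*Q**2 = 994*Q**3)
N(-1700) + m(951) = 994*(-1700)**3 - 1514 = 994*(-4913000000) - 1514 = -4883522000000 - 1514 = -4883522001514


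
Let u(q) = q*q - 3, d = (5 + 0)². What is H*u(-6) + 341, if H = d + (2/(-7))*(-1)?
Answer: 8228/7 ≈ 1175.4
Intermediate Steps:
d = 25 (d = 5² = 25)
u(q) = -3 + q² (u(q) = q² - 3 = -3 + q²)
H = 177/7 (H = 25 + (2/(-7))*(-1) = 25 + (2*(-⅐))*(-1) = 25 - 2/7*(-1) = 25 + 2/7 = 177/7 ≈ 25.286)
H*u(-6) + 341 = 177*(-3 + (-6)²)/7 + 341 = 177*(-3 + 36)/7 + 341 = (177/7)*33 + 341 = 5841/7 + 341 = 8228/7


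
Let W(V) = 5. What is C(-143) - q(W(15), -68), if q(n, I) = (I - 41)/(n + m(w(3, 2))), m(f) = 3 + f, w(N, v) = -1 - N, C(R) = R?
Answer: -463/4 ≈ -115.75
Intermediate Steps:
q(n, I) = (-41 + I)/(-1 + n) (q(n, I) = (I - 41)/(n + (3 + (-1 - 1*3))) = (-41 + I)/(n + (3 + (-1 - 3))) = (-41 + I)/(n + (3 - 4)) = (-41 + I)/(n - 1) = (-41 + I)/(-1 + n))
C(-143) - q(W(15), -68) = -143 - (-41 - 68)/(-1 + 5) = -143 - (-109)/4 = -143 - 1*(-109/4) = -143 + 109/4 = -463/4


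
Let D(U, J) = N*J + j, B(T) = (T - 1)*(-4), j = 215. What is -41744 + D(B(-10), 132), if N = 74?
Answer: -31761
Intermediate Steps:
B(T) = 4 - 4*T (B(T) = (-1 + T)*(-4) = 4 - 4*T)
D(U, J) = 215 + 74*J (D(U, J) = 74*J + 215 = 215 + 74*J)
-41744 + D(B(-10), 132) = -41744 + (215 + 74*132) = -41744 + (215 + 9768) = -41744 + 9983 = -31761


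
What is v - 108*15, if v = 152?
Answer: -1468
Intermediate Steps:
v - 108*15 = 152 - 108*15 = 152 - 1620 = -1468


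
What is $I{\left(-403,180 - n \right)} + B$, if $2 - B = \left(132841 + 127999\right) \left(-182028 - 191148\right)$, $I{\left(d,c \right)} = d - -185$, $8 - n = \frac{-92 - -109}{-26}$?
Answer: $97339227624$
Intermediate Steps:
$n = \frac{225}{26}$ ($n = 8 - \frac{-92 - -109}{-26} = 8 - \left(-92 + 109\right) \left(- \frac{1}{26}\right) = 8 - 17 \left(- \frac{1}{26}\right) = 8 - - \frac{17}{26} = 8 + \frac{17}{26} = \frac{225}{26} \approx 8.6538$)
$I{\left(d,c \right)} = 185 + d$ ($I{\left(d,c \right)} = d + 185 = 185 + d$)
$B = 97339227842$ ($B = 2 - \left(132841 + 127999\right) \left(-182028 - 191148\right) = 2 - 260840 \left(-373176\right) = 2 - -97339227840 = 2 + 97339227840 = 97339227842$)
$I{\left(-403,180 - n \right)} + B = \left(185 - 403\right) + 97339227842 = -218 + 97339227842 = 97339227624$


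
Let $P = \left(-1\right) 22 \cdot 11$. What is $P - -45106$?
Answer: $44864$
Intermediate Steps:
$P = -242$ ($P = \left(-22\right) 11 = -242$)
$P - -45106 = -242 - -45106 = -242 + 45106 = 44864$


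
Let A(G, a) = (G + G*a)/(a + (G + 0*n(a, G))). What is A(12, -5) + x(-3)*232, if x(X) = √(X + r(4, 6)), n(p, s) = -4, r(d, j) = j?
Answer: -48/7 + 232*√3 ≈ 394.98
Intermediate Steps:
x(X) = √(6 + X) (x(X) = √(X + 6) = √(6 + X))
A(G, a) = (G + G*a)/(G + a) (A(G, a) = (G + G*a)/(a + (G + 0*(-4))) = (G + G*a)/(a + (G + 0)) = (G + G*a)/(a + G) = (G + G*a)/(G + a))
A(12, -5) + x(-3)*232 = 12*(1 - 5)/(12 - 5) + √(6 - 3)*232 = 12*(-4)/7 + √3*232 = 12*(⅐)*(-4) + 232*√3 = -48/7 + 232*√3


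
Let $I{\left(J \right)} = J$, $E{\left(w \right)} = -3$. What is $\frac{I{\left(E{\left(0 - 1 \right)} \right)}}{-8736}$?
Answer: $\frac{1}{2912} \approx 0.00034341$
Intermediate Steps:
$\frac{I{\left(E{\left(0 - 1 \right)} \right)}}{-8736} = - \frac{3}{-8736} = \left(-3\right) \left(- \frac{1}{8736}\right) = \frac{1}{2912}$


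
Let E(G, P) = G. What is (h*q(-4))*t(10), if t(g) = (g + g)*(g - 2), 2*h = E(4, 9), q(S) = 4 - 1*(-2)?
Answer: 1920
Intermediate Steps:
q(S) = 6 (q(S) = 4 + 2 = 6)
h = 2 (h = (½)*4 = 2)
t(g) = 2*g*(-2 + g) (t(g) = (2*g)*(-2 + g) = 2*g*(-2 + g))
(h*q(-4))*t(10) = (2*6)*(2*10*(-2 + 10)) = 12*(2*10*8) = 12*160 = 1920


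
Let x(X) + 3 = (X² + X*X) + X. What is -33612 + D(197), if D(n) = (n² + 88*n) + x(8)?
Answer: 22666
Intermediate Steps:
x(X) = -3 + X + 2*X² (x(X) = -3 + ((X² + X*X) + X) = -3 + ((X² + X²) + X) = -3 + (2*X² + X) = -3 + (X + 2*X²) = -3 + X + 2*X²)
D(n) = 133 + n² + 88*n (D(n) = (n² + 88*n) + (-3 + 8 + 2*8²) = (n² + 88*n) + (-3 + 8 + 2*64) = (n² + 88*n) + (-3 + 8 + 128) = (n² + 88*n) + 133 = 133 + n² + 88*n)
-33612 + D(197) = -33612 + (133 + 197² + 88*197) = -33612 + (133 + 38809 + 17336) = -33612 + 56278 = 22666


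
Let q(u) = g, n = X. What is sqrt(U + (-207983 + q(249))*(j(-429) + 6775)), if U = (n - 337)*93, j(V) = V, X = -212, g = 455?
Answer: I*sqrt(1317023745) ≈ 36291.0*I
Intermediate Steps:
n = -212
q(u) = 455
U = -51057 (U = (-212 - 337)*93 = -549*93 = -51057)
sqrt(U + (-207983 + q(249))*(j(-429) + 6775)) = sqrt(-51057 + (-207983 + 455)*(-429 + 6775)) = sqrt(-51057 - 207528*6346) = sqrt(-51057 - 1316972688) = sqrt(-1317023745) = I*sqrt(1317023745)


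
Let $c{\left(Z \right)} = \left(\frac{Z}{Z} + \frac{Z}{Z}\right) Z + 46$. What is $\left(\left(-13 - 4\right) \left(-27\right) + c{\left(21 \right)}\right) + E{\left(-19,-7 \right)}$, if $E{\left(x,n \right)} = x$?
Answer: $528$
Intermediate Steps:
$c{\left(Z \right)} = 46 + 2 Z$ ($c{\left(Z \right)} = \left(1 + 1\right) Z + 46 = 2 Z + 46 = 46 + 2 Z$)
$\left(\left(-13 - 4\right) \left(-27\right) + c{\left(21 \right)}\right) + E{\left(-19,-7 \right)} = \left(\left(-13 - 4\right) \left(-27\right) + \left(46 + 2 \cdot 21\right)\right) - 19 = \left(\left(-17\right) \left(-27\right) + \left(46 + 42\right)\right) - 19 = \left(459 + 88\right) - 19 = 547 - 19 = 528$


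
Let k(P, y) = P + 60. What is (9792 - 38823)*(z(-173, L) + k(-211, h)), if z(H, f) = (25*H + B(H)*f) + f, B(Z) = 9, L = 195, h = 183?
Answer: 73332306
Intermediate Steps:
k(P, y) = 60 + P
z(H, f) = 10*f + 25*H (z(H, f) = (25*H + 9*f) + f = (9*f + 25*H) + f = 10*f + 25*H)
(9792 - 38823)*(z(-173, L) + k(-211, h)) = (9792 - 38823)*((10*195 + 25*(-173)) + (60 - 211)) = -29031*((1950 - 4325) - 151) = -29031*(-2375 - 151) = -29031*(-2526) = 73332306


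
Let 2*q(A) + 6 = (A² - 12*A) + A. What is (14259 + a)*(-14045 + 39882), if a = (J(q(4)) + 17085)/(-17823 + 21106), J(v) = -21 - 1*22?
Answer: 172847090249/469 ≈ 3.6854e+8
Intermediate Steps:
q(A) = -3 + A²/2 - 11*A/2 (q(A) = -3 + ((A² - 12*A) + A)/2 = -3 + (A² - 11*A)/2 = -3 + (A²/2 - 11*A/2) = -3 + A²/2 - 11*A/2)
J(v) = -43 (J(v) = -21 - 22 = -43)
a = 17042/3283 (a = (-43 + 17085)/(-17823 + 21106) = 17042/3283 ≈ 5.1910)
(14259 + a)*(-14045 + 39882) = (14259 + 17042/3283)*(-14045 + 39882) = (46829339/3283)*25837 = 172847090249/469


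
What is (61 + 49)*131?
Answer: 14410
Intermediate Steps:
(61 + 49)*131 = 110*131 = 14410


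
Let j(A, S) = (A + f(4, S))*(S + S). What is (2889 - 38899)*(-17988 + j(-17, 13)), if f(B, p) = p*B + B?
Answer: 611233740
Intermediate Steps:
f(B, p) = B + B*p (f(B, p) = B*p + B = B + B*p)
j(A, S) = 2*S*(4 + A + 4*S) (j(A, S) = (A + 4*(1 + S))*(S + S) = (A + (4 + 4*S))*(2*S) = (4 + A + 4*S)*(2*S) = 2*S*(4 + A + 4*S))
(2889 - 38899)*(-17988 + j(-17, 13)) = (2889 - 38899)*(-17988 + 2*13*(4 - 17 + 4*13)) = -36010*(-17988 + 2*13*(4 - 17 + 52)) = -36010*(-17988 + 2*13*39) = -36010*(-17988 + 1014) = -36010*(-16974) = 611233740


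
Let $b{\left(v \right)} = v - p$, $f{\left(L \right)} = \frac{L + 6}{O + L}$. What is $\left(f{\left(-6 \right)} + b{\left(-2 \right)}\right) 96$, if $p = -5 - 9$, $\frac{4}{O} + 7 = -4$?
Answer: $1152$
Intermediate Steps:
$O = - \frac{4}{11}$ ($O = \frac{4}{-7 - 4} = \frac{4}{-11} = 4 \left(- \frac{1}{11}\right) = - \frac{4}{11} \approx -0.36364$)
$f{\left(L \right)} = \frac{6 + L}{- \frac{4}{11} + L}$ ($f{\left(L \right)} = \frac{L + 6}{- \frac{4}{11} + L} = \frac{6 + L}{- \frac{4}{11} + L}$)
$p = -14$ ($p = -5 - 9 = -14$)
$b{\left(v \right)} = 14 + v$ ($b{\left(v \right)} = v - -14 = v + 14 = 14 + v$)
$\left(f{\left(-6 \right)} + b{\left(-2 \right)}\right) 96 = \left(\frac{11 \left(6 - 6\right)}{-4 + 11 \left(-6\right)} + \left(14 - 2\right)\right) 96 = \left(11 \frac{1}{-4 - 66} \cdot 0 + 12\right) 96 = \left(11 \frac{1}{-70} \cdot 0 + 12\right) 96 = \left(11 \left(- \frac{1}{70}\right) 0 + 12\right) 96 = \left(0 + 12\right) 96 = 12 \cdot 96 = 1152$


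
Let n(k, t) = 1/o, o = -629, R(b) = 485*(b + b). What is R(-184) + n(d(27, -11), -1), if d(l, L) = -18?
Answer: -112263921/629 ≈ -1.7848e+5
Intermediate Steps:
R(b) = 970*b (R(b) = 485*(2*b) = 970*b)
n(k, t) = -1/629 (n(k, t) = 1/(-629) = -1/629)
R(-184) + n(d(27, -11), -1) = 970*(-184) - 1/629 = -178480 - 1/629 = -112263921/629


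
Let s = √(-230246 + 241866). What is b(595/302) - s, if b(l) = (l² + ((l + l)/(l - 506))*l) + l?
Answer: 81026665055/13882799268 - 2*√2905 ≈ -101.96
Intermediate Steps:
b(l) = l + l² + 2*l²/(-506 + l) (b(l) = (l² + ((2*l)/(-506 + l))*l) + l = (l² + (2*l/(-506 + l))*l) + l = (l² + 2*l²/(-506 + l)) + l = l + l² + 2*l²/(-506 + l))
s = 2*√2905 (s = √11620 = 2*√2905 ≈ 107.80)
b(595/302) - s = (595/302)*(-506 + (595/302)² - 299285/302)/(-506 + 595/302) - 2*√2905 = (595*(1/302))*(-506 + (595*(1/302))² - 299285/302)/(-506 + 595*(1/302)) - 2*√2905 = 595*(-506 + (595/302)² - 503*595/302)/(302*(-506 + 595/302)) - 2*√2905 = 595*(-506 + 354025/91204 - 299285/302)/(302*(-152217/302)) - 2*√2905 = (595/302)*(-302/152217)*(-136179269/91204) - 2*√2905 = 81026665055/13882799268 - 2*√2905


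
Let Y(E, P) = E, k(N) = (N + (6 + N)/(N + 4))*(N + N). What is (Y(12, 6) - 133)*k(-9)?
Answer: -91476/5 ≈ -18295.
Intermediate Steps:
k(N) = 2*N*(N + (6 + N)/(4 + N)) (k(N) = (N + (6 + N)/(4 + N))*(2*N) = 2*N*(N + (6 + N)/(4 + N)))
(Y(12, 6) - 133)*k(-9) = (12 - 133)*(2*(-9)*(6 + (-9)² + 5*(-9))/(4 - 9)) = -242*(-9)*(6 + 81 - 45)/(-5) = -242*(-9)*(-1)*42/5 = -121*756/5 = -91476/5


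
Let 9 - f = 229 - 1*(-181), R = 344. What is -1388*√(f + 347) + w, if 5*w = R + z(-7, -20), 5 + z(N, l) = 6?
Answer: 69 - 4164*I*√6 ≈ 69.0 - 10200.0*I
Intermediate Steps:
f = -401 (f = 9 - (229 - 1*(-181)) = 9 - (229 + 181) = 9 - 1*410 = 9 - 410 = -401)
z(N, l) = 1 (z(N, l) = -5 + 6 = 1)
w = 69 (w = (344 + 1)/5 = (⅕)*345 = 69)
-1388*√(f + 347) + w = -1388*√(-401 + 347) + 69 = -4164*I*√6 + 69 = 69 - 4164*I*√6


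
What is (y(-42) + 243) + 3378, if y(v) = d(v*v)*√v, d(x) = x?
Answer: 3621 + 1764*I*√42 ≈ 3621.0 + 11432.0*I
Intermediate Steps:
y(v) = v^(5/2) (y(v) = (v*v)*√v = v²*√v = v^(5/2))
(y(-42) + 243) + 3378 = ((-42)^(5/2) + 243) + 3378 = (1764*I*√42 + 243) + 3378 = (243 + 1764*I*√42) + 3378 = 3621 + 1764*I*√42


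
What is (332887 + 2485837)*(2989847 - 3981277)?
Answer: -2794567535320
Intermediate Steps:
(332887 + 2485837)*(2989847 - 3981277) = 2818724*(-991430) = -2794567535320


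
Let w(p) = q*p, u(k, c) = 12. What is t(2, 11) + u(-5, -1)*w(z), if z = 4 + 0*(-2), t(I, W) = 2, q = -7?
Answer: -334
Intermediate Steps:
z = 4 (z = 4 + 0 = 4)
w(p) = -7*p
t(2, 11) + u(-5, -1)*w(z) = 2 + 12*(-7*4) = 2 + 12*(-28) = 2 - 336 = -334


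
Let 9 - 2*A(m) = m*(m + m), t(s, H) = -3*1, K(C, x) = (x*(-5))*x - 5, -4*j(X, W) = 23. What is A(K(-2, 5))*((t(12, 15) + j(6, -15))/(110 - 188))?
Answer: -1182685/624 ≈ -1895.3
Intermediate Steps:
j(X, W) = -23/4 (j(X, W) = -1/4*23 = -23/4)
K(C, x) = -5 - 5*x**2 (K(C, x) = (-5*x)*x - 5 = -5*x**2 - 5 = -5 - 5*x**2)
t(s, H) = -3
A(m) = 9/2 - m**2 (A(m) = 9/2 - m*(m + m)/2 = 9/2 - m*2*m/2 = 9/2 - m**2)
A(K(-2, 5))*((t(12, 15) + j(6, -15))/(110 - 188)) = (9/2 - (-5 - 5*5**2)**2)*((-3 - 23/4)/(110 - 188)) = (9/2 - (-5 - 5*25)**2)*(-35/4/(-78)) = (9/2 - (-5 - 125)**2)*(-35/4*(-1/78)) = (9/2 - 1*(-130)**2)*(35/312) = (9/2 - 1*16900)*(35/312) = (9/2 - 16900)*(35/312) = -33791/2*35/312 = -1182685/624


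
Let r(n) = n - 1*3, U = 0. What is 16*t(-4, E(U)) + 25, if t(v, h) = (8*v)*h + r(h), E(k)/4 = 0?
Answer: -23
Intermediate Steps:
E(k) = 0 (E(k) = 4*0 = 0)
r(n) = -3 + n (r(n) = n - 3 = -3 + n)
t(v, h) = -3 + h + 8*h*v (t(v, h) = (8*v)*h + (-3 + h) = 8*h*v + (-3 + h) = -3 + h + 8*h*v)
16*t(-4, E(U)) + 25 = 16*(-3 + 0 + 8*0*(-4)) + 25 = 16*(-3 + 0 + 0) + 25 = 16*(-3) + 25 = -48 + 25 = -23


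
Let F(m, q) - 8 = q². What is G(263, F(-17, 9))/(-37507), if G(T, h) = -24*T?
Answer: 6312/37507 ≈ 0.16829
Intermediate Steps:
F(m, q) = 8 + q²
G(263, F(-17, 9))/(-37507) = -24*263/(-37507) = -6312*(-1/37507) = 6312/37507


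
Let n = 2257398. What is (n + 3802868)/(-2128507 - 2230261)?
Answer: -3030133/2179384 ≈ -1.3904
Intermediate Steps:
(n + 3802868)/(-2128507 - 2230261) = (2257398 + 3802868)/(-2128507 - 2230261) = 6060266/(-4358768) = 6060266*(-1/4358768) = -3030133/2179384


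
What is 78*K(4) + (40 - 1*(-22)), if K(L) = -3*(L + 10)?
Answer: -3214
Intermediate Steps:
K(L) = -30 - 3*L (K(L) = -3*(10 + L) = -30 - 3*L)
78*K(4) + (40 - 1*(-22)) = 78*(-30 - 3*4) + (40 - 1*(-22)) = 78*(-30 - 12) + (40 + 22) = 78*(-42) + 62 = -3276 + 62 = -3214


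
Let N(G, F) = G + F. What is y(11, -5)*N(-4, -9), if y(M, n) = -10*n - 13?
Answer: -481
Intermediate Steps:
N(G, F) = F + G
y(M, n) = -13 - 10*n
y(11, -5)*N(-4, -9) = (-13 - 10*(-5))*(-9 - 4) = (-13 + 50)*(-13) = 37*(-13) = -481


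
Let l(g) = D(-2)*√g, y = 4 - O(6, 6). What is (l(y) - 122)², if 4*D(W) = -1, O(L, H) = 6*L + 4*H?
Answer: (244 + I*√14)²/4 ≈ 14881.0 + 456.48*I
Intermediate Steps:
O(L, H) = 4*H + 6*L
D(W) = -¼ (D(W) = (¼)*(-1) = -¼)
y = -56 (y = 4 - (4*6 + 6*6) = 4 - (24 + 36) = 4 - 1*60 = 4 - 60 = -56)
l(g) = -√g/4
(l(y) - 122)² = (-I*√14/2 - 122)² = (-122 - I*√14/2)²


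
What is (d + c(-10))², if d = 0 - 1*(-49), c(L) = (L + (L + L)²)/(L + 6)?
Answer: 9409/4 ≈ 2352.3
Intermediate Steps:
c(L) = (L + 4*L²)/(6 + L) (c(L) = (L + (2*L)²)/(6 + L) = (L + 4*L²)/(6 + L))
d = 49 (d = 0 + 49 = 49)
(d + c(-10))² = (49 - 10*(1 + 4*(-10))/(6 - 10))² = (49 - 10*(1 - 40)/(-4))² = (49 - 10*(-¼)*(-39))² = (49 - 195/2)² = (-97/2)² = 9409/4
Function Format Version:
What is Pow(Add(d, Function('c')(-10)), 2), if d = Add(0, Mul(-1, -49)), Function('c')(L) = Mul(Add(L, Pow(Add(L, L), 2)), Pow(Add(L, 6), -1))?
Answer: Rational(9409, 4) ≈ 2352.3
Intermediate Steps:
Function('c')(L) = Mul(Pow(Add(6, L), -1), Add(L, Mul(4, Pow(L, 2)))) (Function('c')(L) = Mul(Add(L, Pow(Mul(2, L), 2)), Pow(Add(6, L), -1)) = Mul(Add(L, Mul(4, Pow(L, 2))), Pow(Add(6, L), -1)) = Mul(Pow(Add(6, L), -1), Add(L, Mul(4, Pow(L, 2)))))
d = 49 (d = Add(0, 49) = 49)
Pow(Add(d, Function('c')(-10)), 2) = Pow(Add(49, Mul(-10, Pow(Add(6, -10), -1), Add(1, Mul(4, -10)))), 2) = Pow(Add(49, Mul(-10, Pow(-4, -1), Add(1, -40))), 2) = Pow(Add(49, Mul(-10, Rational(-1, 4), -39)), 2) = Pow(Add(49, Rational(-195, 2)), 2) = Pow(Rational(-97, 2), 2) = Rational(9409, 4)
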